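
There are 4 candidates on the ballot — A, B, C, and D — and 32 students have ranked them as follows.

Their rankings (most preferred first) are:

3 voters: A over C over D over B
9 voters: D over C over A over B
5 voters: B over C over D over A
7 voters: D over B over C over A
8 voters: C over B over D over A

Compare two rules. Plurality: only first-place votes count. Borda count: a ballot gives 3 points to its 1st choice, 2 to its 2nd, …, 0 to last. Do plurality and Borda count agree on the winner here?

Plurality first-place counts: A 3, B 5, C 8, D 16 → D.
Borda totals: A 18, B 45, C 65, D 64 → C.
The two rules disagree: plurality picks D, Borda picks C.

No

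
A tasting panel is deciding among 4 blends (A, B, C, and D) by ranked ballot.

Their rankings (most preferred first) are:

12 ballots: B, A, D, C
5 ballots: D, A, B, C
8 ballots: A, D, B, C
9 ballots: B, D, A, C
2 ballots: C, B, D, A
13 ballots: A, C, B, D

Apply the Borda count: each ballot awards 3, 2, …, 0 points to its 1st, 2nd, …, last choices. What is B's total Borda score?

Borda scores:
  A: 12·2 + 5·2 + 8·3 + 9·1 + 2·0 + 13·3 = 106
  B: 12·3 + 5·1 + 8·1 + 9·3 + 2·2 + 13·1 = 93
  C: 12·0 + 5·0 + 8·0 + 9·0 + 2·3 + 13·2 = 32
  D: 12·1 + 5·3 + 8·2 + 9·2 + 2·1 + 13·0 = 63

93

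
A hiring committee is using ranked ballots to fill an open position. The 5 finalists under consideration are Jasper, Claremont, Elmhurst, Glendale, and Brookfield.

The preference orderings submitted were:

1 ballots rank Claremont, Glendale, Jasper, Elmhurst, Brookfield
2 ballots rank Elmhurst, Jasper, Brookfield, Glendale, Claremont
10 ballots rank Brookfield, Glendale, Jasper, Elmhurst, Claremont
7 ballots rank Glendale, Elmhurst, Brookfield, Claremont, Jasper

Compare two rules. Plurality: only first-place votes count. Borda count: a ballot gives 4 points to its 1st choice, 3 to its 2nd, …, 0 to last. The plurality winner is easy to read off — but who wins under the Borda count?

Glendale

Plurality first-place counts: Jasper 0, Claremont 1, Elmhurst 2, Glendale 7, Brookfield 10 → Brookfield.
Borda totals: Jasper 28, Claremont 11, Elmhurst 40, Glendale 63, Brookfield 58 → Glendale.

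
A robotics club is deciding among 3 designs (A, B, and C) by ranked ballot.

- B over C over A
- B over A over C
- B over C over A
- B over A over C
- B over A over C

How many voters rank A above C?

3

Ballots ranking A above C: 3.
Ballots ranking C above A: 2.
So 3 of 5 voters prefer A to C.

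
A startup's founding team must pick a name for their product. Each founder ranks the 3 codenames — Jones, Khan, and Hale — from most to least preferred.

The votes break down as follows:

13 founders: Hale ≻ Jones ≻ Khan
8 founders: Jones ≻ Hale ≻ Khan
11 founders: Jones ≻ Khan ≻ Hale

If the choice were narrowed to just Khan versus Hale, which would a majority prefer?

Hale

Ballots ranking Khan above Hale: 11.
Ballots ranking Hale above Khan: 13+8 = 21.
Hale wins the head-to-head, 21–11.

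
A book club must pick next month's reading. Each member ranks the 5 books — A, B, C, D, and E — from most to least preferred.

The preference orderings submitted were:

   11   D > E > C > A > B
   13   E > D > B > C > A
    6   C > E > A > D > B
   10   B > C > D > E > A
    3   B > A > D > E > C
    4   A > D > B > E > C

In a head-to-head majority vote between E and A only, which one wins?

Ballots ranking E above A: 11+13+6+10 = 40.
Ballots ranking A above E: 3+4 = 7.
E wins the head-to-head, 40–7.

E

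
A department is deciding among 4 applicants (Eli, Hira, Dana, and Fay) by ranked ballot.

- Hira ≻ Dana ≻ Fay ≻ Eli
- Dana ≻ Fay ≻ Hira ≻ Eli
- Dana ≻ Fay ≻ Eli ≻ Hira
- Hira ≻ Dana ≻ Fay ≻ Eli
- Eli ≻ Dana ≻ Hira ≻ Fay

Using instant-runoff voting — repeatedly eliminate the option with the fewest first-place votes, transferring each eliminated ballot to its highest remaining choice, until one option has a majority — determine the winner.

Dana

Round 1: Hira 2, Dana 2, Eli 1, Fay 0. Fay has the fewest and is eliminated.
Round 2: Hira 2, Dana 2, Eli 1. Eli has the fewest and is eliminated.
Round 3: Dana 3, Hira 2. Dana has a majority.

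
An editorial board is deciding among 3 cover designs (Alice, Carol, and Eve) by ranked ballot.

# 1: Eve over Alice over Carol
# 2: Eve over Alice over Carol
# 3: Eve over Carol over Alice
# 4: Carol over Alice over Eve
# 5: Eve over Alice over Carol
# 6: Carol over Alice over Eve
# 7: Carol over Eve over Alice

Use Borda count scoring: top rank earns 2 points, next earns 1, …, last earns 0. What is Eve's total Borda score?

Borda scores:
  Alice: 1 + 1 + 0 + 1 + 1 + 1 + 0 = 5
  Carol: 0 + 0 + 1 + 2 + 0 + 2 + 2 = 7
  Eve: 2 + 2 + 2 + 0 + 2 + 0 + 1 = 9

9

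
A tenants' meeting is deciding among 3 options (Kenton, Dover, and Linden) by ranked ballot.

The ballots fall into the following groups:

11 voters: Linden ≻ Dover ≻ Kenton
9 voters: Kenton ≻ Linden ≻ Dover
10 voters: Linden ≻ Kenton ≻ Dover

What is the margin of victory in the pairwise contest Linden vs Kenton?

12

Ballots ranking Linden above Kenton: 11+10 = 21.
Ballots ranking Kenton above Linden: 9.
Linden wins 21–9, a margin of 12.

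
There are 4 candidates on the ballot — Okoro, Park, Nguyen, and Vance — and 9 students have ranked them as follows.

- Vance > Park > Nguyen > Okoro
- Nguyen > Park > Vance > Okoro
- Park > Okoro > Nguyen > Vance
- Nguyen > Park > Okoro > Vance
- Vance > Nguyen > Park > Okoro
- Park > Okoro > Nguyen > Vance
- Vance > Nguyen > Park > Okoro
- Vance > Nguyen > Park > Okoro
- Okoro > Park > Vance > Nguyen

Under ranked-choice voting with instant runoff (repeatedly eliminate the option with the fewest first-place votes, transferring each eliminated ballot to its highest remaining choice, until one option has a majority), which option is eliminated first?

Okoro

Round 1: Vance 4, Park 2, Nguyen 2, Okoro 1. Okoro has the fewest and is eliminated.
Round 2: Vance 4, Park 3, Nguyen 2. Nguyen has the fewest and is eliminated.
Round 3: Park 5, Vance 4. Park has a majority.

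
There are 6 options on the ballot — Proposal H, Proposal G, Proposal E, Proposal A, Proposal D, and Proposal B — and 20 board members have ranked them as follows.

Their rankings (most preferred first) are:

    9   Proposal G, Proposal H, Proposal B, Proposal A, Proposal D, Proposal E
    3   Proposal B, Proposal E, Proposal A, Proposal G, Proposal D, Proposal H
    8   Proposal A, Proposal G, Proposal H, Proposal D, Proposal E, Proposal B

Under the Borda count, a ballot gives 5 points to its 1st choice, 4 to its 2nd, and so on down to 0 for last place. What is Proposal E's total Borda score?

20

Borda scores:
  Proposal H: 9·4 + 3·0 + 8·3 = 60
  Proposal G: 9·5 + 3·2 + 8·4 = 83
  Proposal E: 9·0 + 3·4 + 8·1 = 20
  Proposal A: 9·2 + 3·3 + 8·5 = 67
  Proposal D: 9·1 + 3·1 + 8·2 = 28
  Proposal B: 9·3 + 3·5 + 8·0 = 42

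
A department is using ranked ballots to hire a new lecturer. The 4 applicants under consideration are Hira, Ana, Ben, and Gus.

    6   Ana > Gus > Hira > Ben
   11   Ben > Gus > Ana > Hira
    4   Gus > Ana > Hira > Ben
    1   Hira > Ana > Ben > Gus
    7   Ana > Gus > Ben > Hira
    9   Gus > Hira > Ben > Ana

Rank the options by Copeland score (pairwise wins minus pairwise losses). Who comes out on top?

Gus

Pairwise results:
  Hira vs Ana: Ana wins 28–10.
  Hira vs Ben: Hira wins 20–18.
  Hira vs Gus: Gus wins 37–1.
  Ana vs Ben: Ben wins 20–18.
  Ana vs Gus: Gus wins 24–14.
  Ben vs Gus: Gus wins 26–12.
Copeland scores (wins − losses):
  Hira: 1 − 2 = -1
  Ana: 1 − 2 = -1
  Ben: 1 − 2 = -1
  Gus: 3 − 0 = 3
Gus has the best Copeland score.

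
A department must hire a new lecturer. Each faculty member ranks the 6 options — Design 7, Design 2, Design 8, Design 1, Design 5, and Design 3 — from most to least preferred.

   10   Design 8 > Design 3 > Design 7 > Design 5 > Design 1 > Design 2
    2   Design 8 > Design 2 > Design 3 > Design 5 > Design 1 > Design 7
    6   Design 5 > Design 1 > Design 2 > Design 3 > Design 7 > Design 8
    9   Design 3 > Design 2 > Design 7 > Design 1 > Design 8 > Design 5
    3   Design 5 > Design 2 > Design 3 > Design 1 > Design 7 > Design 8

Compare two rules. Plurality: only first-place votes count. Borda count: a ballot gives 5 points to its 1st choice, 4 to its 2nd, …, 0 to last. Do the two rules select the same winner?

No

Plurality first-place counts: Design 7 0, Design 2 0, Design 8 12, Design 1 0, Design 5 9, Design 3 9 → Design 8.
Borda totals: Design 7 66, Design 2 74, Design 8 69, Design 1 60, Design 5 69, Design 3 112 → Design 3.
The two rules disagree: plurality picks Design 8, Borda picks Design 3.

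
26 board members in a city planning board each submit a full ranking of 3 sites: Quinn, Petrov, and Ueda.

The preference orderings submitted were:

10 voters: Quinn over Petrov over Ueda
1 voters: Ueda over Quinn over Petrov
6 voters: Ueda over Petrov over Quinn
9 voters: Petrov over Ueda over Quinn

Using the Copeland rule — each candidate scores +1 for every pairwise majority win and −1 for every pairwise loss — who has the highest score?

Petrov

Pairwise results:
  Quinn vs Petrov: Petrov wins 15–11.
  Quinn vs Ueda: Ueda wins 16–10.
  Petrov vs Ueda: Petrov wins 19–7.
Copeland scores (wins − losses):
  Quinn: 0 − 2 = -2
  Petrov: 2 − 0 = 2
  Ueda: 1 − 1 = 0
Petrov has the best Copeland score.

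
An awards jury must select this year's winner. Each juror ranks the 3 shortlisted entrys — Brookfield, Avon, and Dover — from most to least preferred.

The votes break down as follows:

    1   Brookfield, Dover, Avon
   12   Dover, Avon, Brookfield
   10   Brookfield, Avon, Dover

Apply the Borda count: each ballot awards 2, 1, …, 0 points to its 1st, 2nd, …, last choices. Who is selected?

Borda scores:
  Brookfield: 2 + 12·0 + 10·2 = 22
  Avon: 0 + 12·1 + 10·1 = 22
  Dover: 1 + 12·2 + 10·0 = 25
Dover has the highest total.

Dover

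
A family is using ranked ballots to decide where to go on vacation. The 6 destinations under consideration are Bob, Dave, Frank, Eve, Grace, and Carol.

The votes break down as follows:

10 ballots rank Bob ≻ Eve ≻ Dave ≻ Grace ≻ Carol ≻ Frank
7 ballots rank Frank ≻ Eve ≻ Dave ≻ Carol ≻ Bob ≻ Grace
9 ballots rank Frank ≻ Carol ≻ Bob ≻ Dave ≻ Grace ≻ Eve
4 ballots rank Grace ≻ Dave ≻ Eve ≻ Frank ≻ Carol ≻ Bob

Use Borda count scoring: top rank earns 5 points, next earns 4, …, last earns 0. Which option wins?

Borda scores:
  Bob: 10·5 + 7·1 + 9·3 + 4·0 = 84
  Dave: 10·3 + 7·3 + 9·2 + 4·4 = 85
  Frank: 10·0 + 7·5 + 9·5 + 4·2 = 88
  Eve: 10·4 + 7·4 + 9·0 + 4·3 = 80
  Grace: 10·2 + 7·0 + 9·1 + 4·5 = 49
  Carol: 10·1 + 7·2 + 9·4 + 4·1 = 64
Frank has the highest total.

Frank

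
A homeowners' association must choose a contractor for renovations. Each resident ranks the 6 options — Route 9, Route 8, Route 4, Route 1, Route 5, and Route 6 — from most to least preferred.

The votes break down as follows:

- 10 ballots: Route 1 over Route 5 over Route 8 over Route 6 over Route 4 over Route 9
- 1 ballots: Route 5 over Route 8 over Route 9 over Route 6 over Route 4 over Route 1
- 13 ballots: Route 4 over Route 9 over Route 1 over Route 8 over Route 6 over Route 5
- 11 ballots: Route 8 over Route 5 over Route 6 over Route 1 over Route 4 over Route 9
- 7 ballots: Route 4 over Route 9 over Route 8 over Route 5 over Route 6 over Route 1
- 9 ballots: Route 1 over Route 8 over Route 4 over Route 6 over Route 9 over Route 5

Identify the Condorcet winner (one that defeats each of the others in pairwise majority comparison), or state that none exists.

Head-to-head results (51 voters total):
Route 9 vs Route 8: Route 8 wins 31–20.
Route 9 vs Route 4: Route 4 wins 50–1.
Route 9 vs Route 1: Route 1 wins 30–21.
Route 9 vs Route 5: Route 9 wins 29–22.
Route 9 vs Route 6: Route 6 wins 30–21.
Route 8 vs Route 4: Route 8 wins 31–20.
Route 8 vs Route 1: Route 1 wins 32–19.
Route 8 vs Route 5: Route 8 wins 40–11.
Route 8 vs Route 6: Route 8 wins 51–0.
Route 4 vs Route 1: Route 1 wins 30–21.
Route 4 vs Route 5: Route 4 wins 29–22.
Route 4 vs Route 6: Route 4 wins 29–22.
Route 1 vs Route 5: Route 1 wins 32–19.
Route 1 vs Route 6: Route 1 wins 32–19.
Route 5 vs Route 6: Route 5 wins 29–22.
Route 1 beats each rival — Route 9 (30–21), Route 8 (32–19), Route 4 (30–21), Route 5 (32–19), Route 6 (32–19) — so Route 1 is the Condorcet winner.

Route 1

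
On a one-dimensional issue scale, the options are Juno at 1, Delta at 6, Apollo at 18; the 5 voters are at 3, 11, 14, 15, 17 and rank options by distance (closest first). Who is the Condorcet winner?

With single-peaked preferences on a line, the Condorcet winner is the candidate closest to the median voter.
The median voter (position 14) is closest to Apollo at 18.
Check: Apollo vs Delta — voters closer to Apollo: 3 of 5.

Apollo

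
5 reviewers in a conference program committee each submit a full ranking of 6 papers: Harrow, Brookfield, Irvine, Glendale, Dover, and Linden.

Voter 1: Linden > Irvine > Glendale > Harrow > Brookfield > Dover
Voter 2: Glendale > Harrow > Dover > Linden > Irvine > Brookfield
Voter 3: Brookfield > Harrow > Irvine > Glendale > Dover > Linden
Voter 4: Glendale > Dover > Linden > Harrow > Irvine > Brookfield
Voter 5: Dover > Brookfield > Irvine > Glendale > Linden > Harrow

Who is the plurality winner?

First-place vote totals:
  Harrow: 0
  Brookfield: 1
  Irvine: 0
  Glendale: 2
  Dover: 1
  Linden: 1
Glendale has the most first-place votes.

Glendale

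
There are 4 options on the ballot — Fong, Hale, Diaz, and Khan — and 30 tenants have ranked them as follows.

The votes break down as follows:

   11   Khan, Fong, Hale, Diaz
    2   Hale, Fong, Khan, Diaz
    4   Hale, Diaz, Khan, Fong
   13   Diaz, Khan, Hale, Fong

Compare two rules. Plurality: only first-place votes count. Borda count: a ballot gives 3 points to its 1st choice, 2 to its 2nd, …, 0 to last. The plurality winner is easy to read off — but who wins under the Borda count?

Khan

Plurality first-place counts: Fong 0, Hale 6, Diaz 13, Khan 11 → Diaz.
Borda totals: Fong 26, Hale 42, Diaz 47, Khan 65 → Khan.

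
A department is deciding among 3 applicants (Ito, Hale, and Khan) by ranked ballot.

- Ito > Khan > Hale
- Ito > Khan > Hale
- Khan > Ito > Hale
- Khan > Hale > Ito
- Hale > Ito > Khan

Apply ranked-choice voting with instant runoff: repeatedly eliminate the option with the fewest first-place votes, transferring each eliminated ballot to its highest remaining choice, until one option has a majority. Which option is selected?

Round 1: Ito 2, Khan 2, Hale 1. Hale has the fewest and is eliminated.
Round 2: Ito 3, Khan 2. Ito has a majority.

Ito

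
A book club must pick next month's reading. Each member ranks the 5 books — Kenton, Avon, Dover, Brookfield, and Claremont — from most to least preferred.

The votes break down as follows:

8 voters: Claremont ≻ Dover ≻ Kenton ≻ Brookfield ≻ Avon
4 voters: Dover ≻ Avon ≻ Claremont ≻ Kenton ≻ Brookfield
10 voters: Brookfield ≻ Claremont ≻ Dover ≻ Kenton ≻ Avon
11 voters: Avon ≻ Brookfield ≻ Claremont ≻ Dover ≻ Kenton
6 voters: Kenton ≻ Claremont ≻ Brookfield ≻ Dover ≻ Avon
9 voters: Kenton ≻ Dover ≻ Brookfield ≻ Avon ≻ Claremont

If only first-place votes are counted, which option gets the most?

Kenton

First-place vote totals:
  Kenton: 15
  Avon: 11
  Dover: 4
  Brookfield: 10
  Claremont: 8
Kenton has the most first-place votes.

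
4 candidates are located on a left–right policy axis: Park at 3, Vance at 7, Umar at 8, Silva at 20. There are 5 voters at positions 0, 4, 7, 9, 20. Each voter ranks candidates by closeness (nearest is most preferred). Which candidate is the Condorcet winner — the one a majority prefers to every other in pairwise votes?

Vance

With single-peaked preferences on a line, the Condorcet winner is the candidate closest to the median voter.
The median voter (position 7) is closest to Vance at 7.
Check: Vance vs Silva — voters closer to Vance: 4 of 5.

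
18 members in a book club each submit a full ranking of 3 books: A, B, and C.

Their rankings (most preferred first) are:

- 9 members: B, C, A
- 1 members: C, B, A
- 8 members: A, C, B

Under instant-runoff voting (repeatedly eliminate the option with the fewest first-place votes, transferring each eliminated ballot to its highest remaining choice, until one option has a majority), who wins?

B

Round 1: B 9, A 8, C 1. C has the fewest and is eliminated.
Round 2: B 10, A 8. B has a majority.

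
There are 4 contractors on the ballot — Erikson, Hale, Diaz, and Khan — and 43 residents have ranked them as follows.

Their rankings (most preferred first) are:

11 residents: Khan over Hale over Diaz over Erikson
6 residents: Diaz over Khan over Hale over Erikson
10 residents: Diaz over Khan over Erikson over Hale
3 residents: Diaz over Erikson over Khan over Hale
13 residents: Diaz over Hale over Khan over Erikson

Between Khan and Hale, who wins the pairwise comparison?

Khan

Ballots ranking Khan above Hale: 11+6+10+3 = 30.
Ballots ranking Hale above Khan: 13.
Khan wins the head-to-head, 30–13.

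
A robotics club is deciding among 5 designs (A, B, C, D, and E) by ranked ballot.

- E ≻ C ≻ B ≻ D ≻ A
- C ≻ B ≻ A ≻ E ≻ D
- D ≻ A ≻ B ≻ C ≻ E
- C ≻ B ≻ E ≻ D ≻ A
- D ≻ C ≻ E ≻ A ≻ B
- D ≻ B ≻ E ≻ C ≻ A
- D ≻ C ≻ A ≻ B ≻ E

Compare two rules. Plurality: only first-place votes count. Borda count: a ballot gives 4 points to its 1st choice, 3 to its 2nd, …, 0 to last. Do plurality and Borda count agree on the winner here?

No

Plurality first-place counts: A 0, B 0, C 2, D 4, E 1 → D.
Borda totals: A 8, B 14, C 19, D 18, E 11 → C.
The two rules disagree: plurality picks D, Borda picks C.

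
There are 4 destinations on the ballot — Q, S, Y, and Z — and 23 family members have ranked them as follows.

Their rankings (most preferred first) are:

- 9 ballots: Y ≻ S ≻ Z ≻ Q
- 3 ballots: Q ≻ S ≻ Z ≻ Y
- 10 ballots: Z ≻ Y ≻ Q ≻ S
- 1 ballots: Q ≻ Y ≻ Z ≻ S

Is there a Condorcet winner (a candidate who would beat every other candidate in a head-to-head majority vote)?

Head-to-head results (23 voters total):
Q vs S: Q wins 14–9.
Q vs Y: Y wins 19–4.
Q vs Z: Z wins 19–4.
S vs Y: Y wins 20–3.
S vs Z: S wins 12–11.
Y vs Z: Z wins 13–10.
No candidate beats all others: Q beats S beats Z beats Q, a majority cycle.

No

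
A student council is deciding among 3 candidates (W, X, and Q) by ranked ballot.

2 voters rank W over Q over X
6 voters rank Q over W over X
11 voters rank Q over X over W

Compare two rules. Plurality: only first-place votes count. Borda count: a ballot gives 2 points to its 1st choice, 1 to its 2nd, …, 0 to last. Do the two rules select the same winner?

Yes

Plurality first-place counts: W 2, X 0, Q 17 → Q.
Borda totals: W 10, X 11, Q 36 → Q.
The two rules agree on Q.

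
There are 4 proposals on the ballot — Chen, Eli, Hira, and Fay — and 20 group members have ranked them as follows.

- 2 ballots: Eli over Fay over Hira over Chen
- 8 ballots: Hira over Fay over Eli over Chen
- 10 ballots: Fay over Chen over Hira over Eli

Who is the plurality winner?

First-place vote totals:
  Chen: 0
  Eli: 2
  Hira: 8
  Fay: 10
Fay has the most first-place votes.

Fay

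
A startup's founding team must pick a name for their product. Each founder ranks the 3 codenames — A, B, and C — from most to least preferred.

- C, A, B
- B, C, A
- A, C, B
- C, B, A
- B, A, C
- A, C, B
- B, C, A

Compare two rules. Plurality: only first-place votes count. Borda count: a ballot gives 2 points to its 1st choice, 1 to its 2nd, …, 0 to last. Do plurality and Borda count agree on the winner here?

Plurality first-place counts: A 2, B 3, C 2 → B.
Borda totals: A 6, B 7, C 8 → C.
The two rules disagree: plurality picks B, Borda picks C.

No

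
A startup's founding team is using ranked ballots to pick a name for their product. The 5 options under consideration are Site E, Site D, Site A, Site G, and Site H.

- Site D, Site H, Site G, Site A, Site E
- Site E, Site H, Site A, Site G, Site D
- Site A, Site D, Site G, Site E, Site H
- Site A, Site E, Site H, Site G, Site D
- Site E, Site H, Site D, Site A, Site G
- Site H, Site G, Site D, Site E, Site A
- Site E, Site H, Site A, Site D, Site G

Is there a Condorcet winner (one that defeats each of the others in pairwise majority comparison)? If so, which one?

Head-to-head results (7 voters total):
Site E vs Site D: Site E wins 4–3.
Site E vs Site A: Site E wins 4–3.
Site E vs Site G: Site E wins 4–3.
Site E vs Site H: Site E wins 5–2.
Site D vs Site A: Site A wins 4–3.
Site D vs Site G: Site D wins 4–3.
Site D vs Site H: Site H wins 5–2.
Site A vs Site G: Site A wins 5–2.
Site A vs Site H: Site H wins 5–2.
Site G vs Site H: Site H wins 6–1.
Site E beats each rival — Site D (4–3), Site A (4–3), Site G (4–3), Site H (5–2) — so Site E is the Condorcet winner.

Site E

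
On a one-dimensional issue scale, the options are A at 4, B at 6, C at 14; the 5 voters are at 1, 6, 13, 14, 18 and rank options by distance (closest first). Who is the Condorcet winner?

C

With single-peaked preferences on a line, the Condorcet winner is the candidate closest to the median voter.
The median voter (position 13) is closest to C at 14.
Check: C vs A — voters closer to C: 3 of 5.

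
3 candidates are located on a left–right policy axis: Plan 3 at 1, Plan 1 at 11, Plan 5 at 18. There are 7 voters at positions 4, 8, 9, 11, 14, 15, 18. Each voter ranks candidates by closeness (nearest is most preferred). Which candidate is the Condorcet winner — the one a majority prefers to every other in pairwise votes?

Plan 1

With single-peaked preferences on a line, the Condorcet winner is the candidate closest to the median voter.
The median voter (position 11) is closest to Plan 1 at 11.
Check: Plan 1 vs Plan 3 — voters closer to Plan 1: 6 of 7.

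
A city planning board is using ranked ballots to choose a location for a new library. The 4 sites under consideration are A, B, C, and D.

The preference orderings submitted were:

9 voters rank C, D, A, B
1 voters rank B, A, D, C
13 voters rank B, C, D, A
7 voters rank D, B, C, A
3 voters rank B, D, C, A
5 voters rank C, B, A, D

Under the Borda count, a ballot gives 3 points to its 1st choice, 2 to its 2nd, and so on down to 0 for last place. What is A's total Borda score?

Borda scores:
  A: 9·1 + 2 + 13·0 + 7·0 + 3·0 + 5·1 = 16
  B: 9·0 + 3 + 13·3 + 7·2 + 3·3 + 5·2 = 75
  C: 9·3 + 0 + 13·2 + 7·1 + 3·1 + 5·3 = 78
  D: 9·2 + 1 + 13·1 + 7·3 + 3·2 + 5·0 = 59

16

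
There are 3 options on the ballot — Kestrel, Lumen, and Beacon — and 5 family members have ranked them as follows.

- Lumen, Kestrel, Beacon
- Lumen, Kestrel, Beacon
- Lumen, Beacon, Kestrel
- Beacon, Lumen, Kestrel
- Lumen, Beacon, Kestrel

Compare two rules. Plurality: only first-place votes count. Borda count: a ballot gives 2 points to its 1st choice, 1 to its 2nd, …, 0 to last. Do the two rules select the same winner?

Yes

Plurality first-place counts: Kestrel 0, Lumen 4, Beacon 1 → Lumen.
Borda totals: Kestrel 2, Lumen 9, Beacon 4 → Lumen.
The two rules agree on Lumen.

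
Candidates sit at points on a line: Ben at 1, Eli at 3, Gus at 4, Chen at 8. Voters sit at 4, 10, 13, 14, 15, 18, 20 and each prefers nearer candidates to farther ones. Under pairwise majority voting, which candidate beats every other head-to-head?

With single-peaked preferences on a line, the Condorcet winner is the candidate closest to the median voter.
The median voter (position 14) is closest to Chen at 8.
Check: Chen vs Eli — voters closer to Chen: 6 of 7.

Chen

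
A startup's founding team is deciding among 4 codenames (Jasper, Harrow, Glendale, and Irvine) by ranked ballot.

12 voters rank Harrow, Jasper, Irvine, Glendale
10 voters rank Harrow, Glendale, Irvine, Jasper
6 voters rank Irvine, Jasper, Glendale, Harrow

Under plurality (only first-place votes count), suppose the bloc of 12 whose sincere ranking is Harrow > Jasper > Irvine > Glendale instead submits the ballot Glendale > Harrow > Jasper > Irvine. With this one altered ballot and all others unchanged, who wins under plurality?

Glendale

First-place totals with the altered ballot: Jasper 0, Harrow 10, Glendale 12, Irvine 6.
The switch changes the winner from Harrow to Glendale.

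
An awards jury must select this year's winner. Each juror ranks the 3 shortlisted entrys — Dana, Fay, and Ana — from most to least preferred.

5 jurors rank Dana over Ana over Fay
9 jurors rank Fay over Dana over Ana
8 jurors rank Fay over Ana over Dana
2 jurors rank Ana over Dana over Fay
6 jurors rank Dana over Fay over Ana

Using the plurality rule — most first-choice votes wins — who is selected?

First-place vote totals:
  Dana: 11
  Fay: 17
  Ana: 2
Fay has the most first-place votes.

Fay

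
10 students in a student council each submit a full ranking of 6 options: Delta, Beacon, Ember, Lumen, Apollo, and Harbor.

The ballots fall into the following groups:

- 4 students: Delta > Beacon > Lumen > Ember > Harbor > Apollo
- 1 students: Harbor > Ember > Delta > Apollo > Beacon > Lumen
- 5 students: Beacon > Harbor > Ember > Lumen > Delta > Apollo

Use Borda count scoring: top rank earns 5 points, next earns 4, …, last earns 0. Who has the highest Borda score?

Borda scores:
  Delta: 4·5 + 3 + 5·1 = 28
  Beacon: 4·4 + 1 + 5·5 = 42
  Ember: 4·2 + 4 + 5·3 = 27
  Lumen: 4·3 + 0 + 5·2 = 22
  Apollo: 4·0 + 2 + 5·0 = 2
  Harbor: 4·1 + 5 + 5·4 = 29
Beacon has the highest total.

Beacon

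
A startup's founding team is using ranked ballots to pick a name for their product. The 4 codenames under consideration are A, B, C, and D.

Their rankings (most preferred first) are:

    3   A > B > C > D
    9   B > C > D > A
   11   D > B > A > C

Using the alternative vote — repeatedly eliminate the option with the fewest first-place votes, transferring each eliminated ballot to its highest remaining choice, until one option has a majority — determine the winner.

B

Round 1: D 11, B 9, A 3, C 0. C has the fewest and is eliminated.
Round 2: D 11, B 9, A 3. A has the fewest and is eliminated.
Round 3: B 12, D 11. B has a majority.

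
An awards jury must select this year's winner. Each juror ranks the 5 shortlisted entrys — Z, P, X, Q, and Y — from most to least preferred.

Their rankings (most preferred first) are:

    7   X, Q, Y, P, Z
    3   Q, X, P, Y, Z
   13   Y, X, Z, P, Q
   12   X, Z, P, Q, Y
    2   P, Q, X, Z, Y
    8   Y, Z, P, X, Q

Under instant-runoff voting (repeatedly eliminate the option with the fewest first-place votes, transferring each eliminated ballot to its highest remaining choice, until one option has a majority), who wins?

X

Round 1: Y 21, X 19, Q 3, P 2, Z 0. Z has the fewest and is eliminated.
Round 2: Y 21, X 19, Q 3, P 2. P has the fewest and is eliminated.
Round 3: Y 21, X 19, Q 5. Q has the fewest and is eliminated.
Round 4: X 24, Y 21. X has a majority.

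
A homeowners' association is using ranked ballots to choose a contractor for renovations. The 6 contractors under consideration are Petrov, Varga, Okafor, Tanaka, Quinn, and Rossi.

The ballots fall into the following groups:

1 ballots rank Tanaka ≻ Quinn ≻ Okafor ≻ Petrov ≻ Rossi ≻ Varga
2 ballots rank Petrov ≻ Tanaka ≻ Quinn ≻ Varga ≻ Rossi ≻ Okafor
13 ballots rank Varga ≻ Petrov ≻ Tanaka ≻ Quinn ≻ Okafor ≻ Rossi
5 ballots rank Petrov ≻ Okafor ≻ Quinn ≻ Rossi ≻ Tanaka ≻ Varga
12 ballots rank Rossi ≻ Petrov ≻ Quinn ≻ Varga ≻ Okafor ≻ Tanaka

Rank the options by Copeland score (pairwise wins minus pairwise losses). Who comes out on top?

Pairwise results:
  Petrov vs Varga: Petrov wins 20–13.
  Petrov vs Okafor: Petrov wins 32–1.
  Petrov vs Tanaka: Petrov wins 32–1.
  Petrov vs Quinn: Petrov wins 32–1.
  Petrov vs Rossi: Petrov wins 21–12.
  Varga vs Okafor: Varga wins 27–6.
  Varga vs Tanaka: Varga wins 25–8.
  Varga vs Quinn: Quinn wins 20–13.
  Varga vs Rossi: Rossi wins 18–15.
  Okafor vs Tanaka: Okafor wins 17–16.
  Okafor vs Quinn: Quinn wins 28–5.
  Okafor vs Rossi: Okafor wins 19–14.
  Tanaka vs Quinn: Quinn wins 17–16.
  Tanaka vs Rossi: Rossi wins 17–16.
  Quinn vs Rossi: Quinn wins 21–12.
Copeland scores (wins − losses):
  Petrov: 5 − 0 = 5
  Varga: 2 − 3 = -1
  Okafor: 2 − 3 = -1
  Tanaka: 0 − 5 = -5
  Quinn: 4 − 1 = 3
  Rossi: 2 − 3 = -1
Petrov has the best Copeland score.

Petrov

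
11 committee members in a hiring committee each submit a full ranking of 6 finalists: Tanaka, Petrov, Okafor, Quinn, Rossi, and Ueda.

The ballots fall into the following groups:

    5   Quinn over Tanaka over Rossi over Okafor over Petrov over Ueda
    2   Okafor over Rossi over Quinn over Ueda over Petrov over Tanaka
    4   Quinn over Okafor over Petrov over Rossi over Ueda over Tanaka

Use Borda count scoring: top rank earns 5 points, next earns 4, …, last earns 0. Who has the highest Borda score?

Borda scores:
  Tanaka: 5·4 + 2·0 + 4·0 = 20
  Petrov: 5·1 + 2·1 + 4·3 = 19
  Okafor: 5·2 + 2·5 + 4·4 = 36
  Quinn: 5·5 + 2·3 + 4·5 = 51
  Rossi: 5·3 + 2·4 + 4·2 = 31
  Ueda: 5·0 + 2·2 + 4·1 = 8
Quinn has the highest total.

Quinn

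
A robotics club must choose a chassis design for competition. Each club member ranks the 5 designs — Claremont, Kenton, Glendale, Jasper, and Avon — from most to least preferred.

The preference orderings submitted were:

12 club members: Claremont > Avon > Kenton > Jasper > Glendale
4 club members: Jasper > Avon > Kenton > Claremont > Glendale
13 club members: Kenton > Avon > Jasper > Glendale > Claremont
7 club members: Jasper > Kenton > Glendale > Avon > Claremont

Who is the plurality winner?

Kenton

First-place vote totals:
  Claremont: 12
  Kenton: 13
  Glendale: 0
  Jasper: 11
  Avon: 0
Kenton has the most first-place votes.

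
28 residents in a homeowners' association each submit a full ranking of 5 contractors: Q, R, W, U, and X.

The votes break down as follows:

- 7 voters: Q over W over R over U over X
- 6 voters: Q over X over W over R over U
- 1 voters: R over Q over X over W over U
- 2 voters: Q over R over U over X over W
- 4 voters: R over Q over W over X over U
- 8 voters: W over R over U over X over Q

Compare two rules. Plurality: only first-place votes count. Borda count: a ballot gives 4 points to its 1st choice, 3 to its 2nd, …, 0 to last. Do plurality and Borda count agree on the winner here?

Plurality first-place counts: Q 15, R 5, W 8, U 0, X 0 → Q.
Borda totals: Q 75, R 70, W 74, U 27, X 34 → Q.
The two rules agree on Q.

Yes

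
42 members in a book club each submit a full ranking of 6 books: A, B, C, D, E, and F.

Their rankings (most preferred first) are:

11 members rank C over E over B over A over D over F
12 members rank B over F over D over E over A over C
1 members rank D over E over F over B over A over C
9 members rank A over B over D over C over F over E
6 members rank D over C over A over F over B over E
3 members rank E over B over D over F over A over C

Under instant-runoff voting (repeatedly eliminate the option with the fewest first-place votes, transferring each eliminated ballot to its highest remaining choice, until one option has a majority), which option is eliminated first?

Round 1: B 12, C 11, A 9, D 7, E 3, F 0. F has the fewest and is eliminated.
Round 2: B 12, C 11, A 9, D 7, E 3. E has the fewest and is eliminated.
Round 3: B 15, C 11, A 9, D 7. D has the fewest and is eliminated.
Round 4: C 17, B 16, A 9. A has the fewest and is eliminated.
Round 5: B 25, C 17. B has a majority.

F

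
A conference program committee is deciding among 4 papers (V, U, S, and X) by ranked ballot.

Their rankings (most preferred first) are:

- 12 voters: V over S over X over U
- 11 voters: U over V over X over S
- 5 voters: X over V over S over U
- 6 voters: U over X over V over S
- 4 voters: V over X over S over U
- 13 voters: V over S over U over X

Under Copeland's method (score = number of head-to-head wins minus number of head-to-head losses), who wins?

Pairwise results:
  V vs U: V wins 34–17.
  V vs S: V wins 51–0.
  V vs X: V wins 40–11.
  U vs S: S wins 34–17.
  U vs X: U wins 30–21.
  S vs X: X wins 26–25.
Copeland scores (wins − losses):
  V: 3 − 0 = 3
  U: 1 − 2 = -1
  S: 1 − 2 = -1
  X: 1 − 2 = -1
V has the best Copeland score.

V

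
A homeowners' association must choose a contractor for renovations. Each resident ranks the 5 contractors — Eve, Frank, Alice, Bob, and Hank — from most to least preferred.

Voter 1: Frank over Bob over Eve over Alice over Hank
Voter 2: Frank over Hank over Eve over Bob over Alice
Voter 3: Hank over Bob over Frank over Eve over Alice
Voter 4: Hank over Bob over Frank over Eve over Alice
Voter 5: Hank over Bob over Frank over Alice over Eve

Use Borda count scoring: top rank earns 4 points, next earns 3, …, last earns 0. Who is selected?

Hank

Borda scores:
  Eve: 2 + 2 + 1 + 1 + 0 = 6
  Frank: 4 + 4 + 2 + 2 + 2 = 14
  Alice: 1 + 0 + 0 + 0 + 1 = 2
  Bob: 3 + 1 + 3 + 3 + 3 = 13
  Hank: 0 + 3 + 4 + 4 + 4 = 15
Hank has the highest total.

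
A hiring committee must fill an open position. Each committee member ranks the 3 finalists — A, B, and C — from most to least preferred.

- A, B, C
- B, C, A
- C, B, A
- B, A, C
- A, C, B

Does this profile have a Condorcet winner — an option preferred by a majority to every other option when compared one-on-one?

Head-to-head results (5 voters total):
A vs B: B wins 3–2.
A vs C: A wins 3–2.
B vs C: B wins 3–2.
B beats each rival — A (3–2), C (3–2) — so B is the Condorcet winner.

Yes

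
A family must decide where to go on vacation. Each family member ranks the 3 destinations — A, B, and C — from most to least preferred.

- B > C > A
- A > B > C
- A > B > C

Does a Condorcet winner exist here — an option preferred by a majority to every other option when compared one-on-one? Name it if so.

Head-to-head results (3 voters total):
A vs B: A wins 2–1.
A vs C: A wins 2–1.
B vs C: B wins 3–0.
A beats each rival — B (2–1), C (2–1) — so A is the Condorcet winner.

A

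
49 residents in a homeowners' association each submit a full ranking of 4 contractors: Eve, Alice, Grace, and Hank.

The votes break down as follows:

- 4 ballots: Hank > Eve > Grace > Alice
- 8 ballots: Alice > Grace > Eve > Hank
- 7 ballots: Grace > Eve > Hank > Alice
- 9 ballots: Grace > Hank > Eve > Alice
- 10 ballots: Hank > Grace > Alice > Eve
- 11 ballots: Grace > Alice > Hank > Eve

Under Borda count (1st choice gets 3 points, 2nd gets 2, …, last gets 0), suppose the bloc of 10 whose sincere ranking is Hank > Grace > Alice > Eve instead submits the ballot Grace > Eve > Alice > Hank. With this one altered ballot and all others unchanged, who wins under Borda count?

Borda totals with the altered ballot: Eve 59, Alice 56, Grace 131, Hank 48.
The winner is unchanged: still Grace.

Grace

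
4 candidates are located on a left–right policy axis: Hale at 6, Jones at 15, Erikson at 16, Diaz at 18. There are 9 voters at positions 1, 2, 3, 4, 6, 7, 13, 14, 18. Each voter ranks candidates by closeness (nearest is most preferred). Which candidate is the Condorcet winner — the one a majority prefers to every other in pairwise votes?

Hale

With single-peaked preferences on a line, the Condorcet winner is the candidate closest to the median voter.
The median voter (position 6) is closest to Hale at 6.
Check: Hale vs Jones — voters closer to Hale: 6 of 9.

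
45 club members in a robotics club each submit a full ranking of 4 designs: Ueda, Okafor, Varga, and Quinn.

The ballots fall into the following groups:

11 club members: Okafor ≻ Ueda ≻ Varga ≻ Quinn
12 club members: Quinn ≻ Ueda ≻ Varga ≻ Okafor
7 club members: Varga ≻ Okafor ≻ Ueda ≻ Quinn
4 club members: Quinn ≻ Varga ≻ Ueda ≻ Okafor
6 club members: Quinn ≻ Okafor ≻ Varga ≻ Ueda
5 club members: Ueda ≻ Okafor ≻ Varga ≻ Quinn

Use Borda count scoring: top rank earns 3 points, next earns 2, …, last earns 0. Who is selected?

Borda scores:
  Ueda: 11·2 + 12·2 + 7·1 + 4·1 + 6·0 + 5·3 = 72
  Okafor: 11·3 + 12·0 + 7·2 + 4·0 + 6·2 + 5·2 = 69
  Varga: 11·1 + 12·1 + 7·3 + 4·2 + 6·1 + 5·1 = 63
  Quinn: 11·0 + 12·3 + 7·0 + 4·3 + 6·3 + 5·0 = 66
Ueda has the highest total.

Ueda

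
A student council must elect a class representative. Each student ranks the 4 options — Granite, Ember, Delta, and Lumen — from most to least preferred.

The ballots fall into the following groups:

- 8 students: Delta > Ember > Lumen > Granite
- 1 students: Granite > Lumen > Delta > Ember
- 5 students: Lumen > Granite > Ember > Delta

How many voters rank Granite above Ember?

6

Ballots ranking Granite above Ember: 1+5 = 6.
Ballots ranking Ember above Granite: 8.
So 6 of 14 voters prefer Granite to Ember.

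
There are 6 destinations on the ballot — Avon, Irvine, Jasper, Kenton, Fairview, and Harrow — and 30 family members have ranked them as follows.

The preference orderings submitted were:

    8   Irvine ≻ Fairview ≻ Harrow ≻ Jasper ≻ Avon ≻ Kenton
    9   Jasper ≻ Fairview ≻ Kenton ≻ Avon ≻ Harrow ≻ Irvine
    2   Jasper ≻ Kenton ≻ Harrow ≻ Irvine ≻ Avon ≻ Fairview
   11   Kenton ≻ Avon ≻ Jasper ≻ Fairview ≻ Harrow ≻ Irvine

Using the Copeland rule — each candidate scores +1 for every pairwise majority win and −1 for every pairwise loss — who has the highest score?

Jasper

Pairwise results:
  Avon vs Irvine: Avon wins 20–10.
  Avon vs Jasper: Jasper wins 19–11.
  Avon vs Kenton: Kenton wins 22–8.
  Avon vs Fairview: Fairview wins 17–13.
  Avon vs Harrow: Avon wins 20–10.
  Irvine vs Jasper: Jasper wins 22–8.
  Irvine vs Kenton: Kenton wins 22–8.
  Irvine vs Fairview: Fairview wins 20–10.
  Irvine vs Harrow: Harrow wins 22–8.
  Jasper vs Kenton: Jasper wins 19–11.
  Jasper vs Fairview: Jasper wins 22–8.
  Jasper vs Harrow: Jasper wins 22–8.
  Kenton vs Fairview: Fairview wins 17–13.
  Kenton vs Harrow: Kenton wins 22–8.
  Fairview vs Harrow: Fairview wins 28–2.
Copeland scores (wins − losses):
  Avon: 2 − 3 = -1
  Irvine: 0 − 5 = -5
  Jasper: 5 − 0 = 5
  Kenton: 3 − 2 = 1
  Fairview: 4 − 1 = 3
  Harrow: 1 − 4 = -3
Jasper has the best Copeland score.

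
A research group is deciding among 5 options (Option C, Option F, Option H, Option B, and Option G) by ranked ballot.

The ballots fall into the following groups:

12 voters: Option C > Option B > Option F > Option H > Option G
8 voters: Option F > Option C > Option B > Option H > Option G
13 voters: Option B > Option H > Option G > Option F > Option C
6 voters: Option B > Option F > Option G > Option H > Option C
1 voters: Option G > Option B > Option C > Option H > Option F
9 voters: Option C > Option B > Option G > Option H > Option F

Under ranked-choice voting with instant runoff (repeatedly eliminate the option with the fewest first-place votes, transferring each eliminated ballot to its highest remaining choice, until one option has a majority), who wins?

Round 1: Option C 21, Option B 19, Option F 8, Option G 1, Option H 0. Option H has the fewest and is eliminated.
Round 2: Option C 21, Option B 19, Option F 8, Option G 1. Option G has the fewest and is eliminated.
Round 3: Option C 21, Option B 20, Option F 8. Option F has the fewest and is eliminated.
Round 4: Option C 29, Option B 20. Option C has a majority.

Option C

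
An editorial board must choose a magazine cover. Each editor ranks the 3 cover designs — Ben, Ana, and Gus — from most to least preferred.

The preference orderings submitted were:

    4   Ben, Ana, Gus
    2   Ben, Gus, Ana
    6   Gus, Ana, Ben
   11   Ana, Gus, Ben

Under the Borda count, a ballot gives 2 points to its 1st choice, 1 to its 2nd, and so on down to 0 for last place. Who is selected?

Ana

Borda scores:
  Ben: 4·2 + 2·2 + 6·0 + 11·0 = 12
  Ana: 4·1 + 2·0 + 6·1 + 11·2 = 32
  Gus: 4·0 + 2·1 + 6·2 + 11·1 = 25
Ana has the highest total.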